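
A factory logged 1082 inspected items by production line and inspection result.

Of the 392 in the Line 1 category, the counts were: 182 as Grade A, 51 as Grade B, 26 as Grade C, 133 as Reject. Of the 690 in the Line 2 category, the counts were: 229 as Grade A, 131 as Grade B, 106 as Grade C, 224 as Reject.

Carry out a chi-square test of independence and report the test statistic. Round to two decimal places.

32.62

Row totals: 392, 690. Column totals: 411, 182, 132, 357. Grand total N = 1082.
Expected counts (row total × column total / N):
  Line 1, Grade A: 392×411/1082 = 148.902
  Line 1, Grade B: 392×182/1082 = 65.937
  Line 1, Grade C: 392×132/1082 = 47.823
  Line 1, Reject: 392×357/1082 = 129.338
  Line 2, Grade A: 690×411/1082 = 262.098
  Line 2, Grade B: 690×182/1082 = 116.063
  Line 2, Grade C: 690×132/1082 = 84.177
  Line 2, Reject: 690×357/1082 = 227.662
Contributions (O − E)²/E:
  (182 − 148.902)²/148.902 = 7.3570
  (51 − 65.937)²/65.937 = 3.3837
  (26 − 47.823)²/47.823 = 9.9585
  (133 − 129.338)²/129.338 = 0.1037
  (229 − 262.098)²/262.098 = 4.1796
  (131 − 116.063)²/116.063 = 1.9224
  (106 − 84.177)²/84.177 = 5.6576
  (224 − 227.662)²/227.662 = 0.0589
χ² = 7.3570 + 3.3837 + 9.9585 + 0.1037 + 4.1796 + 1.9224 + 5.6576 + 0.0589 = 32.62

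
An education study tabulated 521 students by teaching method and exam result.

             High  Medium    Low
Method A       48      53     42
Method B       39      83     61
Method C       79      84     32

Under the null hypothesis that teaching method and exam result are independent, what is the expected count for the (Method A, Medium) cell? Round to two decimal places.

Row total (Method A) = 143; column total (Medium) = 220; grand total N = 521.
Expected count = (row total × column total) / N = 143 × 220 / 521 = 60.38.

60.38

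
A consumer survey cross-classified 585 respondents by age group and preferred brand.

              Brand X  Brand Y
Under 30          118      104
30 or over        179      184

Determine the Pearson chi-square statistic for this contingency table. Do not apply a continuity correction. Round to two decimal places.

0.81

Row totals: 222, 363. Column totals: 297, 288. Grand total N = 585.
Expected counts (row total × column total / N):
  Under 30, Brand X: 222×297/585 = 112.708
  Under 30, Brand Y: 222×288/585 = 109.292
  30 or over, Brand X: 363×297/585 = 184.292
  30 or over, Brand Y: 363×288/585 = 178.708
Contributions (O − E)²/E:
  (118 − 112.708)²/112.708 = 0.2485
  (104 − 109.292)²/109.292 = 0.2562
  (179 − 184.292)²/184.292 = 0.1520
  (184 − 178.708)²/178.708 = 0.1567
χ² = 0.2485 + 0.2562 + 0.1520 + 0.1567 = 0.81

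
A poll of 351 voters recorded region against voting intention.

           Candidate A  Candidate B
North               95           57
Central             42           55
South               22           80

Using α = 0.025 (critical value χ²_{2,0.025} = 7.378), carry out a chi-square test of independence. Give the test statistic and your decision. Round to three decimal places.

41.487; reject H₀

Row totals: 152, 97, 102. Column totals: 159, 192. Grand total N = 351.
Expected counts (row total × column total / N):
  North, Candidate A: 152×159/351 = 68.8547
  North, Candidate B: 152×192/351 = 83.1453
  Central, Candidate A: 97×159/351 = 43.9402
  Central, Candidate B: 97×192/351 = 53.0598
  South, Candidate A: 102×159/351 = 46.2051
  South, Candidate B: 102×192/351 = 55.7949
Contributions (O − E)²/E:
  (95 − 68.8547)²/68.8547 = 9.9278
  (57 − 83.1453)²/83.1453 = 8.2215
  (42 − 43.9402)²/43.9402 = 0.0857
  (55 − 53.0598)²/53.0598 = 0.0709
  (22 − 46.2051)²/46.2051 = 12.6801
  (80 − 55.7949)²/55.7949 = 10.5007
χ² = 9.9278 + 8.2215 + 0.0857 + 0.0709 + 12.6801 + 10.5007 = 41.487
df = (3−1)(2−1) = 2. Since 41.487 > 7.378, reject the null hypothesis of independence at α = 0.025.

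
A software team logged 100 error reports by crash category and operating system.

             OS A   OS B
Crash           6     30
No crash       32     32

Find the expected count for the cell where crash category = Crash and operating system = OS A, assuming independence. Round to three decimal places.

13.680

Row total (Crash) = 36; column total (OS A) = 38; grand total N = 100.
Expected count = (row total × column total) / N = 36 × 38 / 100 = 13.680.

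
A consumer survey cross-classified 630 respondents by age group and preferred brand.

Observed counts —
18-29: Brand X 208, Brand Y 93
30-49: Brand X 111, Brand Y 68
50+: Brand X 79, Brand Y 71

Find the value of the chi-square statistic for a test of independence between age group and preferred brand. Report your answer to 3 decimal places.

11.771

Row totals: 301, 179, 150. Column totals: 398, 232. Grand total N = 630.
Expected counts (row total × column total / N):
  18-29, Brand X: 301×398/630 = 190.1556
  18-29, Brand Y: 301×232/630 = 110.8444
  30-49, Brand X: 179×398/630 = 113.0825
  30-49, Brand Y: 179×232/630 = 65.9175
  50+, Brand X: 150×398/630 = 94.7619
  50+, Brand Y: 150×232/630 = 55.2381
Contributions (O − E)²/E:
  (208 − 190.1556)²/190.1556 = 1.6745
  (93 − 110.8444)²/110.8444 = 2.8727
  (111 − 113.0825)²/113.0825 = 0.0384
  (68 − 65.9175)²/65.9175 = 0.0658
  (79 − 94.7619)²/94.7619 = 2.6217
  (71 − 55.2381)²/55.2381 = 4.4976
χ² = 1.6745 + 2.8727 + 0.0384 + 0.0658 + 2.6217 + 4.4976 = 11.771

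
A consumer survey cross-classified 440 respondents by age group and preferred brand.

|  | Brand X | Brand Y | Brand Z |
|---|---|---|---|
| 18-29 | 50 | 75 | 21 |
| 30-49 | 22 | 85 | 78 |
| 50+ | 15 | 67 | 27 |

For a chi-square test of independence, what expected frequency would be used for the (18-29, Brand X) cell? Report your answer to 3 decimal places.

28.868

Row total (18-29) = 146; column total (Brand X) = 87; grand total N = 440.
Expected count = (row total × column total) / N = 146 × 87 / 440 = 28.868.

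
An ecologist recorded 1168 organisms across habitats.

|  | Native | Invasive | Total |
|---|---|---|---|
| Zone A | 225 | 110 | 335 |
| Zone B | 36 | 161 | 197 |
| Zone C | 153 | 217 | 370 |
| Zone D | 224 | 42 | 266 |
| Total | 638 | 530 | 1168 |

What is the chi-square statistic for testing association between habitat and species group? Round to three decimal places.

Grand total N = 1168.
Expected counts (row total × column total / N):
  Zone A, Native: 335×638/1168 = 182.98801
  Zone A, Invasive: 335×530/1168 = 152.01199
  Zone B, Native: 197×638/1168 = 107.60788
  Zone B, Invasive: 197×530/1168 = 89.39212
  Zone C, Native: 370×638/1168 = 202.10616
  Zone C, Invasive: 370×530/1168 = 167.89384
  Zone D, Native: 266×638/1168 = 145.29795
  Zone D, Invasive: 266×530/1168 = 120.70205
Contributions (O − E)²/E:
  (225 − 182.98801)²/182.98801 = 9.6455
  (110 − 152.01199)²/152.01199 = 11.6110
  (36 − 107.60788)²/107.60788 = 47.6516
  (161 − 89.39212)²/89.39212 = 57.3618
  (153 − 202.10616)²/202.10616 = 11.9314
  (217 − 167.89384)²/167.89384 = 14.3627
  (224 − 145.29795)²/145.29795 = 42.6297
  (42 − 120.70205)²/120.70205 = 51.3165
χ² = 9.6455 + 11.6110 + 47.6516 + 57.3618 + 11.9314 + 14.3627 + 42.6297 + 51.3165 = 246.510

246.510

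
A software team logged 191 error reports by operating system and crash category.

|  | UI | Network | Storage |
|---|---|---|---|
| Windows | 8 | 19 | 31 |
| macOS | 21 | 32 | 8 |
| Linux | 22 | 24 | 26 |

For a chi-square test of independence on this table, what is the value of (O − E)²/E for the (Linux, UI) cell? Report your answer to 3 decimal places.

0.401

Row total (Linux) = 72; column total (UI) = 51; N = 191.
Expected count E = 72 × 51 / 191 = 19.22513.
Contribution = (O − E)²/E = (22 − 19.22513)² / 19.22513 = 0.401.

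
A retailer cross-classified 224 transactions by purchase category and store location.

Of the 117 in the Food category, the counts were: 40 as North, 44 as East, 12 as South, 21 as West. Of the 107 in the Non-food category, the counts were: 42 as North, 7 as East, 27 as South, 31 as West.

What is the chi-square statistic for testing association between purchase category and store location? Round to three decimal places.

Row totals: 117, 107. Column totals: 82, 51, 39, 52. Grand total N = 224.
Expected counts (row total × column total / N):
  Food, North: 117×82/224 = 42.8304
  Food, East: 117×51/224 = 26.6384
  Food, South: 117×39/224 = 20.3705
  Food, West: 117×52/224 = 27.1607
  Non-food, North: 107×82/224 = 39.1696
  Non-food, East: 107×51/224 = 24.3616
  Non-food, South: 107×39/224 = 18.6295
  Non-food, West: 107×52/224 = 24.8393
Contributions (O − E)²/E:
  (40 − 42.8304)²/42.8304 = 0.1870
  (44 − 26.6384)²/26.6384 = 11.3154
  (12 − 20.3705)²/20.3705 = 3.4395
  (21 − 27.1607)²/27.1607 = 1.3974
  (42 − 39.1696)²/39.1696 = 0.2045
  (7 − 24.3616)²/24.3616 = 12.3730
  (27 − 18.6295)²/18.6295 = 3.7610
  (31 − 24.8393)²/24.8393 = 1.5280
χ² = 0.1870 + 11.3154 + 3.4395 + 1.3974 + 0.2045 + 12.3730 + 3.7610 + 1.5280 = 34.206

34.206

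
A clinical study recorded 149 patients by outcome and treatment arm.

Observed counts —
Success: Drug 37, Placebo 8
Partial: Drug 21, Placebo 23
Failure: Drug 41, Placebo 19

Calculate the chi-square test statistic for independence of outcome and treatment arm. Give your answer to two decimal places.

Row totals: 45, 44, 60. Column totals: 99, 50. Grand total N = 149.
Expected counts (row total × column total / N):
  Success, Drug: 45×99/149 = 29.899
  Success, Placebo: 45×50/149 = 15.101
  Partial, Drug: 44×99/149 = 29.235
  Partial, Placebo: 44×50/149 = 14.765
  Failure, Drug: 60×99/149 = 39.866
  Failure, Placebo: 60×50/149 = 20.134
Contributions (O − E)²/E:
  (37 − 29.899)²/29.899 = 1.6865
  (8 − 15.101)²/15.101 = 3.3391
  (21 − 29.235)²/29.235 = 2.3197
  (23 − 14.765)²/14.765 = 4.5930
  (41 − 39.866)²/39.866 = 0.0323
  (19 − 20.134)²/20.134 = 0.0639
χ² = 1.6865 + 3.3391 + 2.3197 + 4.5930 + 0.0323 + 0.0639 = 12.03

12.03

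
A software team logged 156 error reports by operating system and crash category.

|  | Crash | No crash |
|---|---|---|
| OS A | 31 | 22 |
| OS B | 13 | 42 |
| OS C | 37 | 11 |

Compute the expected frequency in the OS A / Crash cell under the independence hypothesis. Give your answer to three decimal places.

27.519

Row total (OS A) = 53; column total (Crash) = 81; grand total N = 156.
Expected count = (row total × column total) / N = 53 × 81 / 156 = 27.519.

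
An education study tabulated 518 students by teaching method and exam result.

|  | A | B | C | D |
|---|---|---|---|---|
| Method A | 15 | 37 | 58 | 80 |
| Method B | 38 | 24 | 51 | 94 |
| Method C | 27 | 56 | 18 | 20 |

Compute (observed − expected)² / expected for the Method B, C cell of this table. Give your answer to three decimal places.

0.001

Row total (Method B) = 207; column total (C) = 127; N = 518.
Expected count E = 207 × 127 / 518 = 50.7510.
Contribution = (O − E)²/E = (51 − 50.7510)² / 50.7510 = 0.001.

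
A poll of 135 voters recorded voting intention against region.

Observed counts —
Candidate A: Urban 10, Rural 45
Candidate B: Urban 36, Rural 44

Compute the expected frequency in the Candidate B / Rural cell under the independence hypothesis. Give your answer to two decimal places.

Row total (Candidate B) = 80; column total (Rural) = 89; grand total N = 135.
Expected count = (row total × column total) / N = 80 × 89 / 135 = 52.74.

52.74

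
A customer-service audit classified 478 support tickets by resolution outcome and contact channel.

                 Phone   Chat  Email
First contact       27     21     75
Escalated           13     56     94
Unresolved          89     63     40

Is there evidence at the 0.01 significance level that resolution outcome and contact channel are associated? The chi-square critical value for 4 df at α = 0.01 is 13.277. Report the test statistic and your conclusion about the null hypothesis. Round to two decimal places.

96.81; reject H₀

Row totals: 123, 163, 192. Column totals: 129, 140, 209. Grand total N = 478.
Expected counts (row total × column total / N):
  First contact, Phone: 123×129/478 = 33.195
  First contact, Chat: 123×140/478 = 36.025
  First contact, Email: 123×209/478 = 53.780
  Escalated, Phone: 163×129/478 = 43.990
  Escalated, Chat: 163×140/478 = 47.741
  Escalated, Email: 163×209/478 = 71.270
  Unresolved, Phone: 192×129/478 = 51.816
  Unresolved, Chat: 192×140/478 = 56.234
  Unresolved, Email: 192×209/478 = 83.950
Contributions (O − E)²/E:
  (27 − 33.195)²/33.195 = 1.1561
  (21 − 36.025)²/36.025 = 6.2665
  (75 − 53.780)²/53.780 = 8.3728
  (13 − 43.990)²/43.990 = 21.8318
  (56 − 47.741)²/47.741 = 1.4288
  (94 − 71.270)²/71.270 = 7.2492
  (89 − 51.816)²/51.816 = 26.6838
  (63 − 56.234)²/56.234 = 0.8141
  (40 − 83.950)²/83.950 = 23.0090
χ² = 1.1561 + 6.2665 + 8.3728 + 21.8318 + 1.4288 + 7.2492 + 26.6838 + 0.8141 + 23.0090 = 96.81
df = (3−1)(3−1) = 4. Since 96.81 > 13.277, reject the null hypothesis of independence at α = 0.01.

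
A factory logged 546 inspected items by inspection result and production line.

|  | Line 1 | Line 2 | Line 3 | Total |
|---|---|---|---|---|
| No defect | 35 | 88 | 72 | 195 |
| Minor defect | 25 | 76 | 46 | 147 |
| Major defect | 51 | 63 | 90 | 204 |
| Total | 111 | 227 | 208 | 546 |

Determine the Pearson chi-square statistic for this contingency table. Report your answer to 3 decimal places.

Grand total N = 546.
Expected counts (row total × column total / N):
  No defect, Line 1: 195×111/546 = 39.6429
  No defect, Line 2: 195×227/546 = 81.0714
  No defect, Line 3: 195×208/546 = 74.2857
  Minor defect, Line 1: 147×111/546 = 29.8846
  Minor defect, Line 2: 147×227/546 = 61.1154
  Minor defect, Line 3: 147×208/546 = 56.0000
  Major defect, Line 1: 204×111/546 = 41.4725
  Major defect, Line 2: 204×227/546 = 84.8132
  Major defect, Line 3: 204×208/546 = 77.7143
Contributions (O − E)²/E:
  (35 − 39.6429)²/39.6429 = 0.5438
  (88 − 81.0714)²/81.0714 = 0.5921
  (72 − 74.2857)²/74.2857 = 0.0703
  (25 − 29.8846)²/29.8846 = 0.7984
  (76 − 61.1154)²/61.1154 = 3.6251
  (46 − 56.0000)²/56.0000 = 1.7857
  (51 − 41.4725)²/41.4725 = 2.1888
  (63 − 84.8132)²/84.8132 = 5.6102
  (90 − 77.7143)²/77.7143 = 1.9422
χ² = 0.5438 + 0.5921 + 0.0703 + 0.7984 + 3.6251 + 1.7857 + 2.1888 + 5.6102 + 1.9422 = 17.157

17.157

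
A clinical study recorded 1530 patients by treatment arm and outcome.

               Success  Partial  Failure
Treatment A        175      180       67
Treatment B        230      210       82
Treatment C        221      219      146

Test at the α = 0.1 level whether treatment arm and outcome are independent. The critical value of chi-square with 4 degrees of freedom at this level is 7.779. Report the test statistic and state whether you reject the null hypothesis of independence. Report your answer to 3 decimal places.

Row totals: 422, 522, 586. Column totals: 626, 609, 295. Grand total N = 1530.
Expected counts (row total × column total / N):
  Treatment A, Success: 422×626/1530 = 172.6614
  Treatment A, Partial: 422×609/1530 = 167.9725
  Treatment A, Failure: 422×295/1530 = 81.3660
  Treatment B, Success: 522×626/1530 = 213.5765
  Treatment B, Partial: 522×609/1530 = 207.7765
  Treatment B, Failure: 522×295/1530 = 100.6471
  Treatment C, Success: 586×626/1530 = 239.7621
  Treatment C, Partial: 586×609/1530 = 233.2510
  Treatment C, Failure: 586×295/1530 = 112.9869
Contributions (O − E)²/E:
  (175 − 172.6614)²/172.6614 = 0.0317
  (180 − 167.9725)²/167.9725 = 0.8612
  (67 − 81.3660)²/81.3660 = 2.5365
  (230 − 213.5765)²/213.5765 = 1.2629
  (210 − 207.7765)²/207.7765 = 0.0238
  (82 − 100.6471)²/100.6471 = 3.4548
  (221 − 239.7621)²/239.7621 = 1.4682
  (219 − 233.2510)²/233.2510 = 0.8707
  (146 − 112.9869)²/112.9869 = 9.6459
χ² = 0.0317 + 0.8612 + 2.5365 + 1.2629 + 0.0238 + 3.4548 + 1.4682 + 0.8707 + 9.6459 = 20.156
df = (3−1)(3−1) = 4. Since 20.156 > 7.779, reject the null hypothesis of independence at α = 0.1.

20.156; reject H₀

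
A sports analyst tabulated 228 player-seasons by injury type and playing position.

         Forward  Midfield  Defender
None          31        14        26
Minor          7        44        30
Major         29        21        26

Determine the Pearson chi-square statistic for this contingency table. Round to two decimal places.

33.57

Row totals: 71, 81, 76. Column totals: 67, 79, 82. Grand total N = 228.
Expected counts (row total × column total / N):
  None, Forward: 71×67/228 = 20.864
  None, Midfield: 71×79/228 = 24.601
  None, Defender: 71×82/228 = 25.535
  Minor, Forward: 81×67/228 = 23.803
  Minor, Midfield: 81×79/228 = 28.066
  Minor, Defender: 81×82/228 = 29.132
  Major, Forward: 76×67/228 = 22.333
  Major, Midfield: 76×79/228 = 26.333
  Major, Defender: 76×82/228 = 27.333
Contributions (O − E)²/E:
  (31 − 20.864)²/20.864 = 4.9242
  (14 − 24.601)²/24.601 = 4.5682
  (26 − 25.535)²/25.535 = 0.0085
  (7 − 23.803)²/23.803 = 11.8616
  (44 − 28.066)²/28.066 = 9.0463
  (30 − 29.132)²/29.132 = 0.0259
  (29 − 22.333)²/22.333 = 1.9903
  (21 − 26.333)²/26.333 = 1.0800
  (26 − 27.333)²/27.333 = 0.0650
χ² = 4.9242 + 4.5682 + 0.0085 + 11.8616 + 9.0463 + 0.0259 + 1.9903 + 1.0800 + 0.0650 = 33.57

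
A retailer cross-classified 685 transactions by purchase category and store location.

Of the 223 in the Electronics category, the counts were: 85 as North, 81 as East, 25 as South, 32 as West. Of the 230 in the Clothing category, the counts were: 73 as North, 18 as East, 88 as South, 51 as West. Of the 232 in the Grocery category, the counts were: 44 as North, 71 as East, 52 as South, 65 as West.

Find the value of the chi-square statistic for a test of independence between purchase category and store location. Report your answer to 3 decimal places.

Row totals: 223, 230, 232. Column totals: 202, 170, 165, 148. Grand total N = 685.
Expected counts (row total × column total / N):
  Electronics, North: 223×202/685 = 65.760584
  Electronics, East: 223×170/685 = 55.343066
  Electronics, South: 223×165/685 = 53.715328
  Electronics, West: 223×148/685 = 48.181022
  Clothing, North: 230×202/685 = 67.824818
  Clothing, East: 230×170/685 = 57.080292
  Clothing, South: 230×165/685 = 55.401460
  Clothing, West: 230×148/685 = 49.693431
  Grocery, North: 232×202/685 = 68.414599
  Grocery, East: 232×170/685 = 57.576642
  Grocery, South: 232×165/685 = 55.883212
  Grocery, West: 232×148/685 = 50.125547
Contributions (O − E)²/E:
  (85 − 65.760584)²/65.760584 = 5.6288
  (81 − 55.343066)²/55.343066 = 11.8945
  (25 − 53.715328)²/53.715328 = 15.3507
  (32 − 48.181022)²/48.181022 = 5.4342
  (73 − 67.824818)²/67.824818 = 0.3949
  (18 − 57.080292)²/57.080292 = 26.7565
  (88 − 55.401460)²/55.401460 = 19.1812
  (51 − 49.693431)²/49.693431 = 0.0344
  (44 − 68.414599)²/68.414599 = 8.7127
  (71 − 57.576642)²/57.576642 = 3.1295
  (52 − 55.883212)²/55.883212 = 0.2698
  (65 − 50.125547)²/50.125547 = 4.4139
χ² = 5.6288 + 11.8945 + 15.3507 + 5.4342 + 0.3949 + 26.7565 + 19.1812 + 0.0344 + 8.7127 + 3.1295 + 0.2698 + 4.4139 = 101.201

101.201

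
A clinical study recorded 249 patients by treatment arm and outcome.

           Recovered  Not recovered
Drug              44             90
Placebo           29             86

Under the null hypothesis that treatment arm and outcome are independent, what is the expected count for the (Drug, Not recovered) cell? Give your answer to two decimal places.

Row total (Drug) = 134; column total (Not recovered) = 176; grand total N = 249.
Expected count = (row total × column total) / N = 134 × 176 / 249 = 94.71.

94.71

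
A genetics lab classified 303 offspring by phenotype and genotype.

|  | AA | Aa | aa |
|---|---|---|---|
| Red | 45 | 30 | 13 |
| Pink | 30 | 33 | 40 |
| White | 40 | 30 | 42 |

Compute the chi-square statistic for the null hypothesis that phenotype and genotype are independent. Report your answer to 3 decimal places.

18.146

Row totals: 88, 103, 112. Column totals: 115, 93, 95. Grand total N = 303.
Expected counts (row total × column total / N):
  Red, AA: 88×115/303 = 33.3993
  Red, Aa: 88×93/303 = 27.0099
  Red, aa: 88×95/303 = 27.5908
  Pink, AA: 103×115/303 = 39.0924
  Pink, Aa: 103×93/303 = 31.6139
  Pink, aa: 103×95/303 = 32.2937
  White, AA: 112×115/303 = 42.5083
  White, Aa: 112×93/303 = 34.3762
  White, aa: 112×95/303 = 35.1155
Contributions (O − E)²/E:
  (45 − 33.3993)²/33.3993 = 4.0293
  (30 − 27.0099)²/27.0099 = 0.3310
  (13 − 27.5908)²/27.5908 = 7.7160
  (30 − 39.0924)²/39.0924 = 2.1148
  (33 − 31.6139)²/31.6139 = 0.0608
  (40 − 32.2937)²/32.2937 = 1.8390
  (40 − 42.5083)²/42.5083 = 0.1480
  (30 − 34.3762)²/34.3762 = 0.5571
  (42 − 35.1155)²/35.1155 = 1.3497
χ² = 4.0293 + 0.3310 + 7.7160 + 2.1148 + 0.0608 + 1.8390 + 0.1480 + 0.5571 + 1.3497 = 18.146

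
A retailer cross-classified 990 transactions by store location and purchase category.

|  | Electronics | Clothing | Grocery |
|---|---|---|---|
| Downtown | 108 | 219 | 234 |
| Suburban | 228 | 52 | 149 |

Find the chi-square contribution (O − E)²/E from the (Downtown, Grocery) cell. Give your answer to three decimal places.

1.326

Row total (Downtown) = 561; column total (Grocery) = 383; N = 990.
Expected count E = 561 × 383 / 990 = 217.0333.
Contribution = (O − E)²/E = (234 − 217.0333)² / 217.0333 = 1.326.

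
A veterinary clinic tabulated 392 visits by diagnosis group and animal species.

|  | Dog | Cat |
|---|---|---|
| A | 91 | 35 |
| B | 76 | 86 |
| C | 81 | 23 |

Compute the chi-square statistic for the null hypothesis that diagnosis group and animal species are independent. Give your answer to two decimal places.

32.55

Row totals: 126, 162, 104. Column totals: 248, 144. Grand total N = 392.
Expected counts (row total × column total / N):
  A, Dog: 126×248/392 = 79.714
  A, Cat: 126×144/392 = 46.286
  B, Dog: 162×248/392 = 102.490
  B, Cat: 162×144/392 = 59.510
  C, Dog: 104×248/392 = 65.796
  C, Cat: 104×144/392 = 38.204
Contributions (O − E)²/E:
  (91 − 79.714)²/79.714 = 1.5979
  (35 − 46.286)²/46.286 = 2.7519
  (76 − 102.490)²/102.490 = 6.8467
  (86 − 59.510)²/59.510 = 11.7916
  (81 − 65.796)²/65.796 = 3.5133
  (23 − 38.204)²/38.204 = 6.0507
χ² = 1.5979 + 2.7519 + 6.8467 + 11.7916 + 3.5133 + 6.0507 = 32.55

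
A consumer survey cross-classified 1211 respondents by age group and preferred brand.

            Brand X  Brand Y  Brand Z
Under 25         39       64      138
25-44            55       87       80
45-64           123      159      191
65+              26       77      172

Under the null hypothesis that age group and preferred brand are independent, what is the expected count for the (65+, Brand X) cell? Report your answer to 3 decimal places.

Row total (65+) = 275; column total (Brand X) = 243; grand total N = 1211.
Expected count = (row total × column total) / N = 275 × 243 / 1211 = 55.182.

55.182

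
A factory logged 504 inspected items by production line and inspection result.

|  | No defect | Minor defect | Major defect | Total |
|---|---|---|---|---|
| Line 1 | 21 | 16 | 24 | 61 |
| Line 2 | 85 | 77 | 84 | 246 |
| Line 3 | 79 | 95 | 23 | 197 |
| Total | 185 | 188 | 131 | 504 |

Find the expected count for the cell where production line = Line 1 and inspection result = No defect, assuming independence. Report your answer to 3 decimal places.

22.391

Row total (Line 1) = 61; column total (No defect) = 185; grand total N = 504.
Expected count = (row total × column total) / N = 61 × 185 / 504 = 22.391.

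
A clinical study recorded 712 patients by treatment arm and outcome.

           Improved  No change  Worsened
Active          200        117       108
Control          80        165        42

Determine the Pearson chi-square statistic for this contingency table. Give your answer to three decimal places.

Row totals: 425, 287. Column totals: 280, 282, 150. Grand total N = 712.
Expected counts (row total × column total / N):
  Active, Improved: 425×280/712 = 167.13483
  Active, No change: 425×282/712 = 168.32865
  Active, Worsened: 425×150/712 = 89.53652
  Control, Improved: 287×280/712 = 112.86517
  Control, No change: 287×282/712 = 113.67135
  Control, Worsened: 287×150/712 = 60.46348
Contributions (O − E)²/E:
  (200 − 167.13483)²/167.13483 = 6.4626
  (117 − 168.32865)²/168.32865 = 15.6517
  (108 − 89.53652)²/89.53652 = 3.8074
  (80 − 112.86517)²/112.86517 = 9.5700
  (165 − 113.67135)²/113.67135 = 23.1776
  (42 − 60.46348)²/60.46348 = 5.6381
χ² = 6.4626 + 15.6517 + 3.8074 + 9.5700 + 23.1776 + 5.6381 = 64.307

64.307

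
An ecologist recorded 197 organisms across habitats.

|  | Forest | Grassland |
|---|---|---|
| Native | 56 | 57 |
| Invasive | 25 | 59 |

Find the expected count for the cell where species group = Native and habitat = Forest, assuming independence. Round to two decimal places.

46.46

Row total (Native) = 113; column total (Forest) = 81; grand total N = 197.
Expected count = (row total × column total) / N = 113 × 81 / 197 = 46.46.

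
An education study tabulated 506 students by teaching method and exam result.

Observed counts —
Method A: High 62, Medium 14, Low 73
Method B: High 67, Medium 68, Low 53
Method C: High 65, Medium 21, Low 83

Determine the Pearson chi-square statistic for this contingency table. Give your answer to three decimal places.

50.339

Row totals: 149, 188, 169. Column totals: 194, 103, 209. Grand total N = 506.
Expected counts (row total × column total / N):
  Method A, High: 149×194/506 = 57.1265
  Method A, Medium: 149×103/506 = 30.3300
  Method A, Low: 149×209/506 = 61.5435
  Method B, High: 188×194/506 = 72.0791
  Method B, Medium: 188×103/506 = 38.2688
  Method B, Low: 188×209/506 = 77.6522
  Method C, High: 169×194/506 = 64.7945
  Method C, Medium: 169×103/506 = 34.4012
  Method C, Low: 169×209/506 = 69.8043
Contributions (O − E)²/E:
  (62 − 57.1265)²/57.1265 = 0.4158
  (14 − 30.3300)²/30.3300 = 8.7922
  (73 − 61.5435)²/61.5435 = 2.1327
  (67 − 72.0791)²/72.0791 = 0.3579
  (68 − 38.2688)²/38.2688 = 23.0983
  (53 − 77.6522)²/77.6522 = 7.8263
  (65 − 64.7945)²/64.7945 = 0.0007
  (21 − 34.4012)²/34.4012 = 5.2205
  (83 − 69.8043)²/69.8043 = 2.4945
χ² = 0.4158 + 8.7922 + 2.1327 + 0.3579 + 23.0983 + 7.8263 + 0.0007 + 5.2205 + 2.4945 = 50.339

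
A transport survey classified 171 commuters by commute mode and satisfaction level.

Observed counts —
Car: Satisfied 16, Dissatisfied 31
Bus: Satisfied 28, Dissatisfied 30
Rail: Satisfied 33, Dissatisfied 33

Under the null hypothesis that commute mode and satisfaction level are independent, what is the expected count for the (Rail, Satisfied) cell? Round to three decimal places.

Row total (Rail) = 66; column total (Satisfied) = 77; grand total N = 171.
Expected count = (row total × column total) / N = 66 × 77 / 171 = 29.719.

29.719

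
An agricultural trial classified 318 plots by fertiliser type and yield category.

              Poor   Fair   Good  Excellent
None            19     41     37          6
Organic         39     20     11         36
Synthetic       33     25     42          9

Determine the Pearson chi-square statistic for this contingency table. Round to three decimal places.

66.032

Row totals: 103, 106, 109. Column totals: 91, 86, 90, 51. Grand total N = 318.
Expected counts (row total × column total / N):
  None, Poor: 103×91/318 = 29.47484
  None, Fair: 103×86/318 = 27.85535
  None, Good: 103×90/318 = 29.15094
  None, Excellent: 103×51/318 = 16.51887
  Organic, Poor: 106×91/318 = 30.33333
  Organic, Fair: 106×86/318 = 28.66667
  Organic, Good: 106×90/318 = 30.00000
  Organic, Excellent: 106×51/318 = 17.00000
  Synthetic, Poor: 109×91/318 = 31.19182
  Synthetic, Fair: 109×86/318 = 29.47799
  Synthetic, Good: 109×90/318 = 30.84906
  Synthetic, Excellent: 109×51/318 = 17.48113
Contributions (O − E)²/E:
  (19 − 29.47484)²/29.47484 = 3.7226
  (41 − 27.85535)²/27.85535 = 6.2028
  (37 − 29.15094)²/29.15094 = 2.1134
  (6 − 16.51887)²/16.51887 = 6.6982
  (39 − 30.33333)²/30.33333 = 2.4762
  (20 − 28.66667)²/28.66667 = 2.6202
  (11 − 30.00000)²/30.00000 = 12.0333
  (36 − 17.00000)²/17.00000 = 21.2353
  (33 − 31.19182)²/31.19182 = 0.1048
  (25 − 29.47799)²/29.47799 = 0.6802
  (42 − 30.84906)²/30.84906 = 4.0307
  (9 − 17.48113)²/17.48113 = 4.1147
χ² = 3.7226 + 6.2028 + 2.1134 + 6.6982 + 2.4762 + 2.6202 + 12.0333 + 21.2353 + 0.1048 + 0.6802 + 4.0307 + 4.1147 = 66.032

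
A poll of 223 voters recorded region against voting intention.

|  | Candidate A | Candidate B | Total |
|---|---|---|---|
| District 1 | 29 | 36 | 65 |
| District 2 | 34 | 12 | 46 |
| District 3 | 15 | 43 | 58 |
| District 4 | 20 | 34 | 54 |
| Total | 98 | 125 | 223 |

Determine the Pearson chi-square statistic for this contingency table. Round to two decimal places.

25.53

Grand total N = 223.
Expected counts (row total × column total / N):
  District 1, Candidate A: 65×98/223 = 28.565
  District 1, Candidate B: 65×125/223 = 36.435
  District 2, Candidate A: 46×98/223 = 20.215
  District 2, Candidate B: 46×125/223 = 25.785
  District 3, Candidate A: 58×98/223 = 25.489
  District 3, Candidate B: 58×125/223 = 32.511
  District 4, Candidate A: 54×98/223 = 23.731
  District 4, Candidate B: 54×125/223 = 30.269
Contributions (O − E)²/E:
  (29 − 28.565)²/28.565 = 0.0066
  (36 − 36.435)²/36.435 = 0.0052
  (34 − 20.215)²/20.215 = 9.4003
  (12 − 25.785)²/25.785 = 7.3696
  (15 − 25.489)²/25.489 = 4.3163
  (43 − 32.511)²/32.511 = 3.3841
  (20 − 23.731)²/23.731 = 0.5866
  (34 − 30.269)²/30.269 = 0.4599
χ² = 0.0066 + 0.0052 + 9.4003 + 7.3696 + 4.3163 + 3.3841 + 0.5866 + 0.4599 = 25.53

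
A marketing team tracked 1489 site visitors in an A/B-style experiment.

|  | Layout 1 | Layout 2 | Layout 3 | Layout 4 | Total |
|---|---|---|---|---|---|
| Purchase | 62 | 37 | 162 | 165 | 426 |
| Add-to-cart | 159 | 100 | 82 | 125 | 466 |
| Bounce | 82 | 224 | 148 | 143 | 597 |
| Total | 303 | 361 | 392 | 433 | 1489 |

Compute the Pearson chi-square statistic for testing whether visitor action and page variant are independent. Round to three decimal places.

206.766

Grand total N = 1489.
Expected counts (row total × column total / N):
  Purchase, Layout 1: 426×303/1489 = 86.6877
  Purchase, Layout 2: 426×361/1489 = 103.2814
  Purchase, Layout 3: 426×392/1489 = 112.1504
  Purchase, Layout 4: 426×433/1489 = 123.8805
  Add-to-cart, Layout 1: 466×303/1489 = 94.8274
  Add-to-cart, Layout 2: 466×361/1489 = 112.9792
  Add-to-cart, Layout 3: 466×392/1489 = 122.6810
  Add-to-cart, Layout 4: 466×433/1489 = 135.5124
  Bounce, Layout 1: 597×303/1489 = 121.4849
  Bounce, Layout 2: 597×361/1489 = 144.7394
  Bounce, Layout 3: 597×392/1489 = 157.1686
  Bounce, Layout 4: 597×433/1489 = 173.6071
Contributions (O − E)²/E:
  (62 − 86.6877)²/86.6877 = 7.0308
  (37 − 103.2814)²/103.2814 = 42.5364
  (162 − 112.1504)²/112.1504 = 22.1576
  (165 − 123.8805)²/123.8805 = 13.6487
  (159 − 94.8274)²/94.8274 = 43.4276
  (100 − 112.9792)²/112.9792 = 1.4911
  (82 − 122.6810)²/122.6810 = 13.4898
  (125 − 135.5124)²/135.5124 = 0.8155
  (82 − 121.4849)²/121.4849 = 12.8333
  (224 − 144.7394)²/144.7394 = 43.4038
  (148 − 157.1686)²/157.1686 = 0.5349
  (143 − 173.6071)²/173.6071 = 5.3961
χ² = 7.0308 + 42.5364 + 22.1576 + 13.6487 + 43.4276 + 1.4911 + 13.4898 + 0.8155 + 12.8333 + 43.4038 + 0.5349 + 5.3961 = 206.766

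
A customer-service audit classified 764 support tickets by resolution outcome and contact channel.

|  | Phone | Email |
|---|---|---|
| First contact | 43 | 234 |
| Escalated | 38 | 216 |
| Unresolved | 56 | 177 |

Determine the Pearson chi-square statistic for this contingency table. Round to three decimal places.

8.512

Row totals: 277, 254, 233. Column totals: 137, 627. Grand total N = 764.
Expected counts (row total × column total / N):
  First contact, Phone: 277×137/764 = 49.6715
  First contact, Email: 277×627/764 = 227.3285
  Escalated, Phone: 254×137/764 = 45.5471
  Escalated, Email: 254×627/764 = 208.4529
  Unresolved, Phone: 233×137/764 = 41.7814
  Unresolved, Email: 233×627/764 = 191.2186
Contributions (O − E)²/E:
  (43 − 49.6715)²/49.6715 = 0.8961
  (234 − 227.3285)²/227.3285 = 0.1958
  (38 − 45.5471)²/45.5471 = 1.2505
  (216 − 208.4529)²/208.4529 = 0.2732
  (56 − 41.7814)²/41.7814 = 4.8387
  (177 − 191.2186)²/191.2186 = 1.0573
χ² = 0.8961 + 0.1958 + 1.2505 + 0.2732 + 4.8387 + 1.0573 = 8.512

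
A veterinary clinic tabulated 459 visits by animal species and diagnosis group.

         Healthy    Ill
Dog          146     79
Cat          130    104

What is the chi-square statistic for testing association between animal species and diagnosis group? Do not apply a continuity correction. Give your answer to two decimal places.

Row totals: 225, 234. Column totals: 276, 183. Grand total N = 459.
Expected counts (row total × column total / N):
  Dog, Healthy: 225×276/459 = 135.294
  Dog, Ill: 225×183/459 = 89.706
  Cat, Healthy: 234×276/459 = 140.706
  Cat, Ill: 234×183/459 = 93.294
Contributions (O − E)²/E:
  (146 − 135.294)²/135.294 = 0.8472
  (79 − 89.706)²/89.706 = 1.2777
  (130 − 140.706)²/140.706 = 0.8146
  (104 − 93.294)²/93.294 = 1.2286
χ² = 0.8472 + 1.2777 + 0.8146 + 1.2286 = 4.17

4.17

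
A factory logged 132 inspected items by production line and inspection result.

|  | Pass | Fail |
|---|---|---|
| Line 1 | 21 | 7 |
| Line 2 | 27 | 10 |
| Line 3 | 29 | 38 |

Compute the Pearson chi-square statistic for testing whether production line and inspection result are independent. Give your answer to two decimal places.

Row totals: 28, 37, 67. Column totals: 77, 55. Grand total N = 132.
Expected counts (row total × column total / N):
  Line 1, Pass: 28×77/132 = 16.333
  Line 1, Fail: 28×55/132 = 11.667
  Line 2, Pass: 37×77/132 = 21.583
  Line 2, Fail: 37×55/132 = 15.417
  Line 3, Pass: 67×77/132 = 39.083
  Line 3, Fail: 67×55/132 = 27.917
Contributions (O − E)²/E:
  (21 − 16.333)²/16.333 = 1.3336
  (7 − 11.667)²/11.667 = 1.8669
  (27 − 21.583)²/21.583 = 1.3596
  (10 − 15.417)²/15.417 = 1.9033
  (29 − 39.083)²/39.083 = 2.6013
  (38 − 27.917)²/27.917 = 3.6418
χ² = 1.3336 + 1.8669 + 1.3596 + 1.9033 + 2.6013 + 3.6418 = 12.71

12.71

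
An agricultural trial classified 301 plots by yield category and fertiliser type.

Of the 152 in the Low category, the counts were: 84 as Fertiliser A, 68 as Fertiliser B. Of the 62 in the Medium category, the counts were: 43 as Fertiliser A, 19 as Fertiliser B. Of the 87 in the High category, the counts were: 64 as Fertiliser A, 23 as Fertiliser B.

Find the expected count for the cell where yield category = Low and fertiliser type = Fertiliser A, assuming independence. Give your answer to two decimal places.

Row total (Low) = 152; column total (Fertiliser A) = 191; grand total N = 301.
Expected count = (row total × column total) / N = 152 × 191 / 301 = 96.45.

96.45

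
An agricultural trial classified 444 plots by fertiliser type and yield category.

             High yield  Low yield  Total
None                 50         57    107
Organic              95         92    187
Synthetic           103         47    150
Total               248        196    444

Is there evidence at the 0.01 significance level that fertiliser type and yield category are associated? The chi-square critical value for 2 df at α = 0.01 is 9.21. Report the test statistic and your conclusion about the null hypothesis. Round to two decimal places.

Grand total N = 444.
Expected counts (row total × column total / N):
  None, High yield: 107×248/444 = 59.7658
  None, Low yield: 107×196/444 = 47.2342
  Organic, High yield: 187×248/444 = 104.4505
  Organic, Low yield: 187×196/444 = 82.5495
  Synthetic, High yield: 150×248/444 = 83.7838
  Synthetic, Low yield: 150×196/444 = 66.2162
Contributions (O − E)²/E:
  (50 − 59.7658)²/59.7658 = 1.5957
  (57 − 47.2342)²/47.2342 = 2.0191
  (95 − 104.4505)²/104.4505 = 0.8551
  (92 − 82.5495)²/82.5495 = 1.0819
  (103 − 83.7838)²/83.7838 = 4.4073
  (47 − 66.2162)²/66.2162 = 5.5766
χ² = 1.5957 + 2.0191 + 0.8551 + 1.0819 + 4.4073 + 5.5766 = 15.54
df = (3−1)(2−1) = 2. Since 15.54 > 9.21, reject the null hypothesis of independence at α = 0.01.

15.54; reject H₀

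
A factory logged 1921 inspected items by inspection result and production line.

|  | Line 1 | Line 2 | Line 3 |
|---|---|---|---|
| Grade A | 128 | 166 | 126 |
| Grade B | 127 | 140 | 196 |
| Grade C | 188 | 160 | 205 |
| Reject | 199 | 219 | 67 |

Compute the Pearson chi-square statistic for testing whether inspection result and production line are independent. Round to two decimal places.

111.65

Row totals: 420, 463, 553, 485. Column totals: 642, 685, 594. Grand total N = 1921.
Expected counts (row total × column total / N):
  Grade A, Line 1: 420×642/1921 = 140.3644
  Grade A, Line 2: 420×685/1921 = 149.7657
  Grade A, Line 3: 420×594/1921 = 129.8699
  Grade B, Line 1: 463×642/1921 = 154.7350
  Grade B, Line 2: 463×685/1921 = 165.0989
  Grade B, Line 3: 463×594/1921 = 143.1661
  Grade C, Line 1: 553×642/1921 = 184.8131
  Grade C, Line 2: 553×685/1921 = 197.1916
  Grade C, Line 3: 553×594/1921 = 170.9953
  Reject, Line 1: 485×642/1921 = 162.0875
  Reject, Line 2: 485×685/1921 = 172.9438
  Reject, Line 3: 485×594/1921 = 149.9688
Contributions (O − E)²/E:
  (128 − 140.3644)²/140.3644 = 1.0892
  (166 − 149.7657)²/149.7657 = 1.7598
  (126 − 129.8699)²/129.8699 = 0.1153
  (127 − 154.7350)²/154.7350 = 4.9713
  (140 − 165.0989)²/165.0989 = 3.8156
  (196 − 143.1661)²/143.1661 = 19.4978
  (188 − 184.8131)²/184.8131 = 0.0550
  (160 − 197.1916)²/197.1916 = 7.0146
  (205 − 170.9953)²/170.9953 = 6.7623
  (199 − 162.0875)²/162.0875 = 8.4062
  (219 − 172.9438)²/172.9438 = 12.2651
  (67 − 149.9688)²/149.9688 = 45.9017
χ² = 1.0892 + 1.7598 + 0.1153 + 4.9713 + 3.8156 + 19.4978 + 0.0550 + 7.0146 + 6.7623 + 8.4062 + 12.2651 + 45.9017 = 111.65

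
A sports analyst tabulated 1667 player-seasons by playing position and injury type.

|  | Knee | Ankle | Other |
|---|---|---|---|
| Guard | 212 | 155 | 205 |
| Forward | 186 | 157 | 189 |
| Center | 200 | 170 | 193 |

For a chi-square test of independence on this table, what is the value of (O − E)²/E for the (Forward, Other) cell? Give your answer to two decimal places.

Row total (Forward) = 532; column total (Other) = 587; N = 1667.
Expected count E = 532 × 587 / 1667 = 187.333.
Contribution = (O − E)²/E = (189 − 187.333)² / 187.333 = 0.01.

0.01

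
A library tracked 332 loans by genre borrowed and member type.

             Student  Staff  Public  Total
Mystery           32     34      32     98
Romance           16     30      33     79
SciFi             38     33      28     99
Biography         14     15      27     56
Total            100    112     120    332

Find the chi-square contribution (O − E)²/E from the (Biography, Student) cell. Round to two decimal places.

Row total (Biography) = 56; column total (Student) = 100; N = 332.
Expected count E = 56 × 100 / 332 = 16.867.
Contribution = (O − E)²/E = (14 − 16.867)² / 16.867 = 0.49.

0.49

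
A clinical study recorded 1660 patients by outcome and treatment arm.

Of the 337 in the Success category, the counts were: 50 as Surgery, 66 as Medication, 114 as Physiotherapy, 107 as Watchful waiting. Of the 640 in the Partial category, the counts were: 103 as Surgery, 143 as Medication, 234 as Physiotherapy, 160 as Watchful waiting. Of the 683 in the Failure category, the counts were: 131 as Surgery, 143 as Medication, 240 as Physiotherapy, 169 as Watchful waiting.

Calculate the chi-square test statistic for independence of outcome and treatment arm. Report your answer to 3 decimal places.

9.292

Row totals: 337, 640, 683. Column totals: 284, 352, 588, 436. Grand total N = 1660.
Expected counts (row total × column total / N):
  Success, Surgery: 337×284/1660 = 57.6554
  Success, Medication: 337×352/1660 = 71.4602
  Success, Physiotherapy: 337×588/1660 = 119.3711
  Success, Watchful waiting: 337×436/1660 = 88.5133
  Partial, Surgery: 640×284/1660 = 109.4940
  Partial, Medication: 640×352/1660 = 135.7108
  Partial, Physiotherapy: 640×588/1660 = 226.6988
  Partial, Watchful waiting: 640×436/1660 = 168.0964
  Failure, Surgery: 683×284/1660 = 116.8506
  Failure, Medication: 683×352/1660 = 144.8289
  Failure, Physiotherapy: 683×588/1660 = 241.9301
  Failure, Watchful waiting: 683×436/1660 = 179.3904
Contributions (O − E)²/E:
  (50 − 57.6554)²/57.6554 = 1.0165
  (66 − 71.4602)²/71.4602 = 0.4172
  (114 − 119.3711)²/119.3711 = 0.2417
  (107 − 88.5133)²/88.5133 = 3.8611
  (103 − 109.4940)²/109.4940 = 0.3852
  (143 − 135.7108)²/135.7108 = 0.3915
  (234 − 226.6988)²/226.6988 = 0.2351
  (160 − 168.0964)²/168.0964 = 0.3900
  (131 − 116.8506)²/116.8506 = 1.7133
  (143 − 144.8289)²/144.8289 = 0.0231
  (240 − 241.9301)²/241.9301 = 0.0154
  (169 − 179.3904)²/179.3904 = 0.6018
χ² = 1.0165 + 0.4172 + 0.2417 + 3.8611 + 0.3852 + 0.3915 + 0.2351 + 0.3900 + 1.7133 + 0.0231 + 0.0154 + 0.6018 = 9.292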